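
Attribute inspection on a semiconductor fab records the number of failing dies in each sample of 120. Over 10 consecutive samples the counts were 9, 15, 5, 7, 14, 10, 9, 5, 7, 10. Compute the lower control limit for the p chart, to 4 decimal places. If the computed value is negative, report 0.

0.0033

p̄ = Σdᵢ / (k·n) = 91 / (10 × 120) = 0.07583
LCL = p̄ − 3·√(p̄(1−p̄)/n) = 0.07583 − 3 × 0.02417 = 0.00333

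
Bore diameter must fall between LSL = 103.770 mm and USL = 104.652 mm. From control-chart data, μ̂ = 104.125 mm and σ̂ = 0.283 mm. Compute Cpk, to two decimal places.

0.42

Cpu = (USL − μ̂) / (3σ̂) = (104.652 − 104.125) / (3 × 0.283) = 0.6207; Cpl = (μ̂ − LSL) / (3σ̂) = (104.125 − 103.770) / (3 × 0.283) = 0.4181; Cpk = min(Cpu, Cpl) = 0.4181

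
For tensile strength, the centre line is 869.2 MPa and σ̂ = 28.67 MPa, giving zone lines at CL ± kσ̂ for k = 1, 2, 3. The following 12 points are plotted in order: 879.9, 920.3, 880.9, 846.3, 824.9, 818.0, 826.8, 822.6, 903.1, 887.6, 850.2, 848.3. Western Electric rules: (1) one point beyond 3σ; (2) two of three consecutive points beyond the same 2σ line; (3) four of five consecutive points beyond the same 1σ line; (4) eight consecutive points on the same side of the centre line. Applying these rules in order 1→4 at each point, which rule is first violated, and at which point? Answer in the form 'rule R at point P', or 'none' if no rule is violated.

rule 3 at point 8

Zone of each point (C = within 1σ̂, B = 1σ̂–2σ̂, A = 2σ̂–3σ̂, * = beyond 3σ̂; sign = side of CL): 1:+C, 2:+B, 3:+C, 4:-C, 5:-B, 6:-B, 7:-B, 8:-B, 9:+B, 10:+C, 11:-C, 12:-C
Rule 3 (four of five consecutive points beyond the same 1σ limit) is satisfied at point 8.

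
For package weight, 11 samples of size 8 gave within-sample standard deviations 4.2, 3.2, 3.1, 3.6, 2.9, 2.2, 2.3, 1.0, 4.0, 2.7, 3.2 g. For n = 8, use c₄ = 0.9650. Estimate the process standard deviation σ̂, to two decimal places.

3.05

s̄ = (4.2 + 3.2 + 3.1 + 3.6 + 2.9 + 2.2 + 2.3 + 1.0 + 4.0 + 2.7 + 3.2) / 11 = 2.9455
σ̂ = s̄ / c₄ = 2.9455 / 0.9650 = 3.0523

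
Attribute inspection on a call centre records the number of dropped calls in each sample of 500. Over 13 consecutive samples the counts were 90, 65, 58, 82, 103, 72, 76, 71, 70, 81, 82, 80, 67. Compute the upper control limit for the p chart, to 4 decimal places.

0.2017

p̄ = Σdᵢ / (k·n) = 997 / (13 × 500) = 0.15338
UCL = p̄ + 3·√(p̄(1−p̄)/n) = 0.15338 + 3 × √(0.15338×0.84662/500) = 0.15338 + 3 × 0.01612 = 0.20173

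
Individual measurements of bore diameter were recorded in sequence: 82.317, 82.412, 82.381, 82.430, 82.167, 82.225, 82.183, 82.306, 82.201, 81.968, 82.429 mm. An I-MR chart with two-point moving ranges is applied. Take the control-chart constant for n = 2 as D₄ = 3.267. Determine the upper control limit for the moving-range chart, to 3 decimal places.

0.477

Moving ranges: 0.095, 0.031, 0.049, 0.263, 0.058, 0.042, 0.123, 0.105, 0.233, 0.461; M̄R̄ = 1.4600 / 10 = 0.1460
UCL_MR = D₄·M̄R̄ = 3.267 × 0.1460 = 0.4770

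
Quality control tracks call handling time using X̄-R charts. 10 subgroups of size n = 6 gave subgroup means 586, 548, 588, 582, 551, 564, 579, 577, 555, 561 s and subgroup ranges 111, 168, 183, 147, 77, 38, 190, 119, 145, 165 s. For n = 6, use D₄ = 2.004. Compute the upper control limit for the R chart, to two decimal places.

269.14

R̄ = (111 + 168 + 183 + 147 + 77 + 38 + 190 + 119 + 145 + 165) / 10 = 1343.0000 / 10 = 134.3000
UCL_R = D₄·R̄ = 2.004 × 134.3000 = 269.1372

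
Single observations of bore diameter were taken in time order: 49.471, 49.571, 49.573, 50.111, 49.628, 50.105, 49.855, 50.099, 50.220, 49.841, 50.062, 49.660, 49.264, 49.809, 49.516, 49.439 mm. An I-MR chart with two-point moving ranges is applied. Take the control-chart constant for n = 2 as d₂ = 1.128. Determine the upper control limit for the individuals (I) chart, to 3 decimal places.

50.567

X̄ = (49.471 + 49.571 + 49.573 + 50.111 + 49.628 + 50.105 + 49.855 + 50.099 + 50.220 + 49.841 + 50.062 + 49.660 + 49.264 + 49.809 + 49.516 + 49.439) / 16 = 49.7640
Moving ranges: 0.100, 0.002, 0.538, 0.483, 0.477, 0.250, 0.244, 0.121, 0.379, 0.221, 0.402, 0.396, 0.545, 0.293, 0.077; M̄R̄ = 4.5280 / 15 = 0.3019
UCL = X̄ + 3·M̄R̄/d₂ = 49.7640 + 3 × 0.3019 / 1.128 = 50.5668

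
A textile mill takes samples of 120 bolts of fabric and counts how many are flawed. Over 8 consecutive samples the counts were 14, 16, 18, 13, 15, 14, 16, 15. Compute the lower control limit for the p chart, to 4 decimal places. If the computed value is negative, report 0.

0.0351

p̄ = Σdᵢ / (k·n) = 121 / (8 × 120) = 0.12604
LCL = p̄ − 3·√(p̄(1−p̄)/n) = 0.12604 − 3 × 0.03030 = 0.03515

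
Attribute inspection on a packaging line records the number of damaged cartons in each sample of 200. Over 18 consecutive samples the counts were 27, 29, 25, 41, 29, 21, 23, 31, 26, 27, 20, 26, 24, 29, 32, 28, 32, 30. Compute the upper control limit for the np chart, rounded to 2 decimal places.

42.45

p̄ = Σdᵢ / (k·n) = 500 / (18 × 200) = 0.13889
UCL = np̄ + 3·√(np̄(1−p̄)) = 27.7778 + 3 × √(27.7778×0.86111) = 27.7778 + 3 × 4.8908 = 42.4501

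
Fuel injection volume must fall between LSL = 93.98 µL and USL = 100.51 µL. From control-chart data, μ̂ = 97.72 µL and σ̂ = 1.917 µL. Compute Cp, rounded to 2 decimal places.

Cp = (USL − LSL) / (6σ̂) = (100.51 − 93.98) / (6 × 1.917) = 6.5300 / 11.5020 = 0.5677

0.57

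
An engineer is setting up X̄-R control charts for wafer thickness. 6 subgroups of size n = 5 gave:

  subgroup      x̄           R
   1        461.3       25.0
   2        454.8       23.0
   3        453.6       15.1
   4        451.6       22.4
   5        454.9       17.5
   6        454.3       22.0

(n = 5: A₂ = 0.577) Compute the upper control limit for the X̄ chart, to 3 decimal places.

X̄̄ = (461.3 + 454.8 + 453.6 + 451.6 + 454.9 + 454.3) / 6 = 2730.5000 / 6 = 455.0833
R̄ = (25.0 + 23.0 + 15.1 + 22.4 + 17.5 + 22.0) / 6 = 125.0000 / 6 = 20.8333
UCL = X̄̄ + A₂·R̄ = 455.0833 + 0.577 × 20.8333 = 467.1042

467.104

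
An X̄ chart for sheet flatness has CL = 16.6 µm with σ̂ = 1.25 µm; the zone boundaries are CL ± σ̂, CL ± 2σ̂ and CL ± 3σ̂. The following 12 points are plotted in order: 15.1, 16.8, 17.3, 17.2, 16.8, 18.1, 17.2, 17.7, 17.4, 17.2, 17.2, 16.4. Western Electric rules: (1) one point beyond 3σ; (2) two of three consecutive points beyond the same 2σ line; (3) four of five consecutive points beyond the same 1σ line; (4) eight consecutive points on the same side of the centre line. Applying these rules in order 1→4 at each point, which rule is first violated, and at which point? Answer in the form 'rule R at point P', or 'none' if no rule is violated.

Zone of each point (C = within 1σ̂, B = 1σ̂–2σ̂, A = 2σ̂–3σ̂, * = beyond 3σ̂; sign = side of CL): 1:-B, 2:+C, 3:+C, 4:+C, 5:+C, 6:+B, 7:+C, 8:+C, 9:+C, 10:+C, 11:+C, 12:-C
Rule 4 (eight consecutive points on the same side of the centre line) is satisfied at point 9.

rule 4 at point 9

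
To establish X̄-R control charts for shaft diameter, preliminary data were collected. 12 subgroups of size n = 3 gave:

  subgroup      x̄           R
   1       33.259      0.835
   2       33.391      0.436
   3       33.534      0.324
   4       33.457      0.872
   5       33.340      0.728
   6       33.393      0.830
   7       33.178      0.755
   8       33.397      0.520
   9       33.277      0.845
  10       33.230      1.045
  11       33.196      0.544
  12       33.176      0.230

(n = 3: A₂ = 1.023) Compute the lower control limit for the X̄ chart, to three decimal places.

X̄̄ = (33.259 + 33.391 + 33.534 + 33.457 + 33.340 + 33.393 + 33.178 + 33.397 + 33.277 + 33.230 + 33.196 + 33.176) / 12 = 399.8280 / 12 = 33.3190
R̄ = (0.835 + 0.436 + 0.324 + 0.872 + 0.728 + 0.830 + 0.755 + 0.520 + 0.845 + 1.045 + 0.544 + 0.230) / 12 = 7.9640 / 12 = 0.6637
LCL = X̄̄ − A₂·R̄ = 33.3190 − 1.023 × 0.6637 = 32.6401

32.640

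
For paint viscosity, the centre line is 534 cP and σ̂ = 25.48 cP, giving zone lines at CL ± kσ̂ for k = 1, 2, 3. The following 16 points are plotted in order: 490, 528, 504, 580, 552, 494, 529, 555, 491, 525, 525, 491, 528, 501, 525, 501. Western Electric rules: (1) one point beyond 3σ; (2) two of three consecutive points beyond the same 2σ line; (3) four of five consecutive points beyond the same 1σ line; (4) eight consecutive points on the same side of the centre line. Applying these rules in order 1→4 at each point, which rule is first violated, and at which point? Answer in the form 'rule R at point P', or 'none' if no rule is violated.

rule 4 at point 16

Zone of each point (C = within 1σ̂, B = 1σ̂–2σ̂, A = 2σ̂–3σ̂, * = beyond 3σ̂; sign = side of CL): 1:-B, 2:-C, 3:-B, 4:+B, 5:+C, 6:-B, 7:-C, 8:+C, 9:-B, 10:-C, 11:-C, 12:-B, 13:-C, 14:-B, 15:-C, 16:-B
Rule 4 (eight consecutive points on the same side of the centre line) is satisfied at point 16.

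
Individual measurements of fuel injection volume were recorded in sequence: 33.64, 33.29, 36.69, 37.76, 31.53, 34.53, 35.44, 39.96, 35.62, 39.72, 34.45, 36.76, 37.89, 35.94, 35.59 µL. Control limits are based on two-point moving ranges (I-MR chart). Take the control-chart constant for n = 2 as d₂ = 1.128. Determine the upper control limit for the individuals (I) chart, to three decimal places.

43.316

X̄ = (33.64 + 33.29 + 36.69 + 37.76 + 31.53 + 34.53 + 35.44 + 39.96 + 35.62 + 39.72 + 34.45 + 36.76 + 37.89 + 35.94 + 35.59) / 15 = 35.9207
Moving ranges: 0.35, 3.40, 1.07, 6.23, 3.00, 0.91, 4.52, 4.34, 4.10, 5.27, 2.31, 1.13, 1.95, 0.35; M̄R̄ = 38.9300 / 14 = 2.7807
UCL = X̄ + 3·M̄R̄/d₂ = 35.9207 + 3 × 2.7807 / 1.128 = 43.3162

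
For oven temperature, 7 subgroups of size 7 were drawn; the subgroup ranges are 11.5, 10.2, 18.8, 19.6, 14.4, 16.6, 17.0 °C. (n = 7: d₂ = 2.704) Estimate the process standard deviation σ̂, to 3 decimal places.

5.711

R̄ = (11.5 + 10.2 + 18.8 + 19.6 + 14.4 + 16.6 + 17.0) / 7 = 15.4429
σ̂ = R̄ / d₂ = 15.4429 / 2.704 = 5.7111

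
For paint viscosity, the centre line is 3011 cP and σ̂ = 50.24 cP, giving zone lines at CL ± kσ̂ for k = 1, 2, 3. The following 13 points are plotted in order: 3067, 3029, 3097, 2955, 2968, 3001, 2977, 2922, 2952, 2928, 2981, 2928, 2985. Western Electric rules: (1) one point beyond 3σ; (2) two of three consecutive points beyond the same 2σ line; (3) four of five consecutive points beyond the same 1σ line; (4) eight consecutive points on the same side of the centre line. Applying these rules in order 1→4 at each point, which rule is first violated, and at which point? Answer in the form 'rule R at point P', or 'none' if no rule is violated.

Zone of each point (C = within 1σ̂, B = 1σ̂–2σ̂, A = 2σ̂–3σ̂, * = beyond 3σ̂; sign = side of CL): 1:+B, 2:+C, 3:+B, 4:-B, 5:-C, 6:-C, 7:-C, 8:-B, 9:-B, 10:-B, 11:-C, 12:-B, 13:-C
Rule 4 (eight consecutive points on the same side of the centre line) is satisfied at point 11.

rule 4 at point 11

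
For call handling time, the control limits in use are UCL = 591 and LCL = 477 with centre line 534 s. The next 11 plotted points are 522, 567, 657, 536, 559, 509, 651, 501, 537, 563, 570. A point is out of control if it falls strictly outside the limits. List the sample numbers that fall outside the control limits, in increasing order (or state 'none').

3, 7

Compare each point to [477, 591]: sample 3 = 657 > UCL; sample 7 = 651 > UCL.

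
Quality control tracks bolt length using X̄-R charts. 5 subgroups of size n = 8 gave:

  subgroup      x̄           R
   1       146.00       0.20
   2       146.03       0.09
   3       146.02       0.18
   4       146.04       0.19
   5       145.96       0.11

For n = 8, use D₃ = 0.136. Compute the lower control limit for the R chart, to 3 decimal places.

0.021

R̄ = (0.20 + 0.09 + 0.18 + 0.19 + 0.11) / 5 = 0.7700 / 5 = 0.1540
LCL_R = D₃·R̄ = 0.136 × 0.1540 = 0.0209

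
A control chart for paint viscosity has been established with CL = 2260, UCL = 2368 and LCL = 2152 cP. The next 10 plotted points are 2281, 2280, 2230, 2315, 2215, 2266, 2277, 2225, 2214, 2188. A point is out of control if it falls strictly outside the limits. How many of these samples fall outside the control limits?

0

All 10 points lie within [2152, 2368].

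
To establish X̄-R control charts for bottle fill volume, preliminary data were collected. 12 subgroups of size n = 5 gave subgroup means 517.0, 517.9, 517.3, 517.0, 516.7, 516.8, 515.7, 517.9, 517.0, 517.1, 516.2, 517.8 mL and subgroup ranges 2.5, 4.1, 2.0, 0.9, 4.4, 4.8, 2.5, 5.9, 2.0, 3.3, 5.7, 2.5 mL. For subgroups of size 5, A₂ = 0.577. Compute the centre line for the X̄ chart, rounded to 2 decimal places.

517.03

X̄̄ = (517.0 + 517.9 + 517.3 + 517.0 + 516.7 + 516.8 + 515.7 + 517.9 + 517.0 + 517.1 + 516.2 + 517.8) / 12 = 6204.4000 / 12 = 517.0333
CL = X̄̄ = 517.0333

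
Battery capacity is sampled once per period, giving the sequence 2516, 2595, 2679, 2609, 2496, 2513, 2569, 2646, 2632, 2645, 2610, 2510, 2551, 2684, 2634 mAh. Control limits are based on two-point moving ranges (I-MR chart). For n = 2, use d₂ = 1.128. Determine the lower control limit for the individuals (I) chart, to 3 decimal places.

2425.047

X̄ = (2516 + 2595 + 2679 + 2609 + 2496 + 2513 + 2569 + 2646 + 2632 + 2645 + 2610 + 2510 + 2551 + 2684 + 2634) / 15 = 2592.6000
Moving ranges: 79, 84, 70, 113, 17, 56, 77, 14, 13, 35, 100, 41, 133, 50; M̄R̄ = 882.0000 / 14 = 63.0000
LCL = X̄ − 3·M̄R̄/d₂ = 2592.6000 − 3 × 63.0000 / 1.128 = 2425.0468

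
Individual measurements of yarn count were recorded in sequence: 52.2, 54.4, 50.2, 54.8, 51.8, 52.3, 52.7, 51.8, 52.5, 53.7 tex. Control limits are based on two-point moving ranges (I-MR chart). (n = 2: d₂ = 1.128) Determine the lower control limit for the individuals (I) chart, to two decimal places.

47.41

X̄ = (52.2 + 54.4 + 50.2 + 54.8 + 51.8 + 52.3 + 52.7 + 51.8 + 52.5 + 53.7) / 10 = 52.6400
Moving ranges: 2.2, 4.2, 4.6, 3.0, 0.5, 0.4, 0.9, 0.7, 1.2; M̄R̄ = 17.7000 / 9 = 1.9667
LCL = X̄ − 3·M̄R̄/d₂ = 52.6400 − 3 × 1.9667 / 1.128 = 47.4095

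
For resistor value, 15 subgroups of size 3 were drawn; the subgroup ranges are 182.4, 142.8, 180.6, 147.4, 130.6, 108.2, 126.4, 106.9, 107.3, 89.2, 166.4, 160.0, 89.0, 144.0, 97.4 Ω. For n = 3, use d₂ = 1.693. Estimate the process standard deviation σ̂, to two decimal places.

R̄ = (182.4 + 142.8 + 180.6 + 147.4 + 130.6 + 108.2 + 126.4 + 106.9 + 107.3 + 89.2 + 166.4 + 160.0 + 89.0 + 144.0 + 97.4) / 15 = 131.9067
σ̂ = R̄ / d₂ = 131.9067 / 1.693 = 77.9130

77.91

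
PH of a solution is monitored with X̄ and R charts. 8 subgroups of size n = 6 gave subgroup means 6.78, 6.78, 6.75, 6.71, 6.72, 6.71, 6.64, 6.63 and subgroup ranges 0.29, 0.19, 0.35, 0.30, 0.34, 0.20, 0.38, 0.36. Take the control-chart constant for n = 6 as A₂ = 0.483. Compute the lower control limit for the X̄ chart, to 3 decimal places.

6.569

X̄̄ = (6.78 + 6.78 + 6.75 + 6.71 + 6.72 + 6.71 + 6.64 + 6.63) / 8 = 53.7200 / 8 = 6.7150
R̄ = (0.29 + 0.19 + 0.35 + 0.30 + 0.34 + 0.20 + 0.38 + 0.36) / 8 = 2.4100 / 8 = 0.3013
LCL = X̄̄ − A₂·R̄ = 6.7150 − 0.483 × 0.3013 = 6.5695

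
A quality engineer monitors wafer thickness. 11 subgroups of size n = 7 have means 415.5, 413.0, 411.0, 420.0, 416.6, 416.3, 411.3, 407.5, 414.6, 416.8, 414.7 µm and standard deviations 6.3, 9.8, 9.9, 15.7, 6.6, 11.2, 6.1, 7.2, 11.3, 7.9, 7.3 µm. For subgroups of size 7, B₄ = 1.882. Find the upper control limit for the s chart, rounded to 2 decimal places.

16.99

s̄ = (6.3 + 9.8 + 9.9 + 15.7 + 6.6 + 11.2 + 6.1 + 7.2 + 11.3 + 7.9 + 7.3) / 11 = 9.0273
UCL_s = B₄·s̄ = 1.882 × 9.0273 = 16.9893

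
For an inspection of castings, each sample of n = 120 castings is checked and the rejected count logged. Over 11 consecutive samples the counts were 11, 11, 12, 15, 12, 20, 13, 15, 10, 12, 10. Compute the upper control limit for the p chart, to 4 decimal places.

0.1914

p̄ = Σdᵢ / (k·n) = 141 / (11 × 120) = 0.10682
UCL = p̄ + 3·√(p̄(1−p̄)/n) = 0.10682 + 3 × √(0.10682×0.89318/120) = 0.10682 + 3 × 0.02820 = 0.19141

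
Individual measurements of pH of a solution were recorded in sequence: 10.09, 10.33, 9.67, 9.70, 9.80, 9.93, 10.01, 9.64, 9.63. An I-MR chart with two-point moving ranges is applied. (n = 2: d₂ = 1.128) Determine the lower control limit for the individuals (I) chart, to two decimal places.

X̄ = (10.09 + 10.33 + 9.67 + 9.70 + 9.80 + 9.93 + 10.01 + 9.64 + 9.63) / 9 = 9.8667
Moving ranges: 0.24, 0.66, 0.03, 0.10, 0.13, 0.08, 0.37, 0.01; M̄R̄ = 1.6200 / 8 = 0.2025
LCL = X̄ − 3·M̄R̄/d₂ = 9.8667 − 3 × 0.2025 / 1.128 = 9.3281

9.33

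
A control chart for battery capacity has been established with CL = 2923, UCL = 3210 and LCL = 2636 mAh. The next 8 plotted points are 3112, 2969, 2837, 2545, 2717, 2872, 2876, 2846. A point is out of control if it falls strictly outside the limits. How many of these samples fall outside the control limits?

Compare each point to [2636, 3210]: sample 4 = 2545 < LCL.

1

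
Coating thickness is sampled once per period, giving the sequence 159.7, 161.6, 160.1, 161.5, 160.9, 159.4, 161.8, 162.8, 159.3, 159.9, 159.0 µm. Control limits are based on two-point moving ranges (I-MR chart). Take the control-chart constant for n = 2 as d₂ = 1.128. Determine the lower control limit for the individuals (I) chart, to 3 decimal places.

X̄ = (159.7 + 161.6 + 160.1 + 161.5 + 160.9 + 159.4 + 161.8 + 162.8 + 159.3 + 159.9 + 159.0) / 11 = 160.5455
Moving ranges: 1.9, 1.5, 1.4, 0.6, 1.5, 2.4, 1.0, 3.5, 0.6, 0.9; M̄R̄ = 15.3000 / 10 = 1.5300
LCL = X̄ − 3·M̄R̄/d₂ = 160.5455 − 3 × 1.5300 / 1.128 = 156.4763

156.476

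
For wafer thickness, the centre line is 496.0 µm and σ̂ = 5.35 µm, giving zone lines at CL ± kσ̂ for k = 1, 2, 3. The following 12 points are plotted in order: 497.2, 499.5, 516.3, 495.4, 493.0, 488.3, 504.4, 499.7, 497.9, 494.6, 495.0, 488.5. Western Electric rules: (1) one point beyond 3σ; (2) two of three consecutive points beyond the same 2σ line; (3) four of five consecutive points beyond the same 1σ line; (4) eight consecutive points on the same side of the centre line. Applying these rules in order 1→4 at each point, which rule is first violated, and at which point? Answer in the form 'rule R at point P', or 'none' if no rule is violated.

Zone of each point (C = within 1σ̂, B = 1σ̂–2σ̂, A = 2σ̂–3σ̂, * = beyond 3σ̂; sign = side of CL): 1:+C, 2:+C, 3:+*, 4:-C, 5:-C, 6:-B, 7:+B, 8:+C, 9:+C, 10:-C, 11:-C, 12:-B
Rule 1 (one point beyond the 3σ limits) is satisfied at point 3.

rule 1 at point 3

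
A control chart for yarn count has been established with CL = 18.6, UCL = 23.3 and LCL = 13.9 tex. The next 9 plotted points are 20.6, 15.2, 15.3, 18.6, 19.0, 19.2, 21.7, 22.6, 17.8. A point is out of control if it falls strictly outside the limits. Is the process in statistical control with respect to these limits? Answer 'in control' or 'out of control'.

in control

All 9 points lie within [13.9, 23.3].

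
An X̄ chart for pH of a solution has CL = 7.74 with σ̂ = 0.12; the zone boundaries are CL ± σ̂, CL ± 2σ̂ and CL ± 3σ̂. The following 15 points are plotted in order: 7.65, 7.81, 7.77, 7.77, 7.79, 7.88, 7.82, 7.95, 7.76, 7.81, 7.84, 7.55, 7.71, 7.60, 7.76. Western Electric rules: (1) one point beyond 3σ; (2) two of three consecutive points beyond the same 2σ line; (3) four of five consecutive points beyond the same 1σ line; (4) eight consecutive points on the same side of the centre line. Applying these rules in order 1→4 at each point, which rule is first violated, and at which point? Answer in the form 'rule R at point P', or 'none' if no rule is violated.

Zone of each point (C = within 1σ̂, B = 1σ̂–2σ̂, A = 2σ̂–3σ̂, * = beyond 3σ̂; sign = side of CL): 1:-C, 2:+C, 3:+C, 4:+C, 5:+C, 6:+B, 7:+C, 8:+B, 9:+C, 10:+C, 11:+C, 12:-B, 13:-C, 14:-B, 15:+C
Rule 4 (eight consecutive points on the same side of the centre line) is satisfied at point 9.

rule 4 at point 9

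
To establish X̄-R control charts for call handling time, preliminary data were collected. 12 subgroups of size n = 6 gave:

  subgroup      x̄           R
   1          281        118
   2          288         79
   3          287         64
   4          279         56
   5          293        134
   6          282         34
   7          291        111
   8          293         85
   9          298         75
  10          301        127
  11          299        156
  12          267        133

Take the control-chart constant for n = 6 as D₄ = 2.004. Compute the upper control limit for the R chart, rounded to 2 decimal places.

R̄ = (118 + 79 + 64 + 56 + 134 + 34 + 111 + 85 + 75 + 127 + 156 + 133) / 12 = 1172.0000 / 12 = 97.6667
UCL_R = D₄·R̄ = 2.004 × 97.6667 = 195.7240

195.72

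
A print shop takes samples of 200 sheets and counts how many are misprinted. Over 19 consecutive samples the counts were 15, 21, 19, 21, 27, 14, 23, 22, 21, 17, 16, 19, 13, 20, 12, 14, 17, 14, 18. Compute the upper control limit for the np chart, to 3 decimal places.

30.210

p̄ = Σdᵢ / (k·n) = 343 / (19 × 200) = 0.09026
UCL = np̄ + 3·√(np̄(1−p̄)) = 18.0526 + 3 × √(18.0526×0.90974) = 18.0526 + 3 × 4.0525 = 30.2103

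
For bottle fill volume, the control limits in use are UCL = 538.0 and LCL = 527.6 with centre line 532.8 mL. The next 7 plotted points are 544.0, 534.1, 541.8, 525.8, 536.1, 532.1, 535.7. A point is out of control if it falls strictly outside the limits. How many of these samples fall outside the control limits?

Compare each point to [527.6, 538.0]: sample 1 = 544.0 > UCL; sample 3 = 541.8 > UCL; sample 4 = 525.8 < LCL.

3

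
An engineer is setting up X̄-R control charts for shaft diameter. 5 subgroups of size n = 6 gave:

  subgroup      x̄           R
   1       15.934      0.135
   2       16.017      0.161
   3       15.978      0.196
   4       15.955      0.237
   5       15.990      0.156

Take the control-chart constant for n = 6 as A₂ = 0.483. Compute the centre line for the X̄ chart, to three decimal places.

15.975

X̄̄ = (15.934 + 16.017 + 15.978 + 15.955 + 15.990) / 5 = 79.8740 / 5 = 15.9748
CL = X̄̄ = 15.9748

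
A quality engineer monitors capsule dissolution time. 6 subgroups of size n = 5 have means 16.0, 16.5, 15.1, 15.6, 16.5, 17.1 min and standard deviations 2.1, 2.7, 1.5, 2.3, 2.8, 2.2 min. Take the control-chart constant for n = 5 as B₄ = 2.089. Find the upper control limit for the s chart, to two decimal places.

s̄ = (2.1 + 2.7 + 1.5 + 2.3 + 2.8 + 2.2) / 6 = 2.2667
UCL_s = B₄·s̄ = 2.089 × 2.2667 = 4.7351

4.74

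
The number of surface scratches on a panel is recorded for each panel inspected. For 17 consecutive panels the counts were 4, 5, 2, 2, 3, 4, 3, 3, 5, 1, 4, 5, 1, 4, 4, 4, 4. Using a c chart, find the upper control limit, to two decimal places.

8.95

c̄ = (4 + 5 + 2 + 2 + 3 + 4 + 3 + 3 + 5 + 1 + 4 + 5 + 1 + 4 + 4 + 4 + 4) / 17 = 58 / 17 = 3.4118
UCL = c̄ + 3√c̄ = 3.4118 + 3 × √3.4118 = 3.4118 + 3 × 1.8471 = 8.9531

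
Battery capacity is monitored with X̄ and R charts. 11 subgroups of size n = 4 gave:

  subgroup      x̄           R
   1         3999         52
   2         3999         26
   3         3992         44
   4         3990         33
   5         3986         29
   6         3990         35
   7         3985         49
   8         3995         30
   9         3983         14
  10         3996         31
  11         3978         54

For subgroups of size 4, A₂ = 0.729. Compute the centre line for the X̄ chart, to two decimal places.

X̄̄ = (3999 + 3999 + 3992 + 3990 + 3986 + 3990 + 3985 + 3995 + 3983 + 3996 + 3978) / 11 = 43893.0000 / 11 = 3990.2727
CL = X̄̄ = 3990.2727

3990.27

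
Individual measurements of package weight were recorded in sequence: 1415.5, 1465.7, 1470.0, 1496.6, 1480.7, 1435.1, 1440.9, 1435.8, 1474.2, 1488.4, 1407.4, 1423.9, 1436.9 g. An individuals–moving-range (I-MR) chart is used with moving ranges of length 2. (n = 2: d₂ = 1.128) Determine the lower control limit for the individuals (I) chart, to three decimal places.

1381.455

X̄ = (1415.5 + 1465.7 + 1470.0 + 1496.6 + 1480.7 + 1435.1 + 1440.9 + 1435.8 + 1474.2 + 1488.4 + 1407.4 + 1423.9 + 1436.9) / 13 = 1451.6231
Moving ranges: 50.2, 4.3, 26.6, 15.9, 45.6, 5.8, 5.1, 38.4, 14.2, 81.0, 16.5, 13.0; M̄R̄ = 316.6000 / 12 = 26.3833
LCL = X̄ − 3·M̄R̄/d₂ = 1451.6231 − 3 × 26.3833 / 1.128 = 1381.4546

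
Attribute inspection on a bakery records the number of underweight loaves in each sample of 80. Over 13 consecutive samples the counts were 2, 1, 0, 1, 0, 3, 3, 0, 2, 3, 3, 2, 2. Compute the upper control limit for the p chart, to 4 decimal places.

p̄ = Σdᵢ / (k·n) = 22 / (13 × 80) = 0.02115
UCL = p̄ + 3·√(p̄(1−p̄)/n) = 0.02115 + 3 × √(0.02115×0.97885/80) = 0.02115 + 3 × 0.01609 = 0.06942

0.0694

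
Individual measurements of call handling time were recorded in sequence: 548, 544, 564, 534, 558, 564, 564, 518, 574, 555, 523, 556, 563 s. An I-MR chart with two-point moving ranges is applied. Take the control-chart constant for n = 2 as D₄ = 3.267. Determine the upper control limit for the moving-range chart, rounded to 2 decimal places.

Moving ranges: 4, 20, 30, 24, 6, 0, 46, 56, 19, 32, 33, 7; M̄R̄ = 277.0000 / 12 = 23.0833
UCL_MR = D₄·M̄R̄ = 3.267 × 23.0833 = 75.4132

75.41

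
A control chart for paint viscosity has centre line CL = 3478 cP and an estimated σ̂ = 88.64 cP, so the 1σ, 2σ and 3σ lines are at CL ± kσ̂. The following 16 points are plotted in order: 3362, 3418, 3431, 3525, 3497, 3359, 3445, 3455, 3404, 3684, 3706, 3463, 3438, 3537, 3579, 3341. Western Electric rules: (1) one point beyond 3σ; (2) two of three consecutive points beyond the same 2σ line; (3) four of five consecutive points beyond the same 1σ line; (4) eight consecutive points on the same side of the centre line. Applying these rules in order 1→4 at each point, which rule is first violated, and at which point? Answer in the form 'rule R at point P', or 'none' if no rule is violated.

Zone of each point (C = within 1σ̂, B = 1σ̂–2σ̂, A = 2σ̂–3σ̂, * = beyond 3σ̂; sign = side of CL): 1:-B, 2:-C, 3:-C, 4:+C, 5:+C, 6:-B, 7:-C, 8:-C, 9:-C, 10:+A, 11:+A, 12:-C, 13:-C, 14:+C, 15:+B, 16:-B
Rule 2 (two of three consecutive points beyond the same 2σ limit) is satisfied at point 11.

rule 2 at point 11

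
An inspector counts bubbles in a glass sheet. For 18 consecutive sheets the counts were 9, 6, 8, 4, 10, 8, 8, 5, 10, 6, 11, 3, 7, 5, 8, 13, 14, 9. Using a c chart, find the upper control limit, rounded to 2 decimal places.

16.49

c̄ = (9 + 6 + 8 + 4 + 10 + 8 + 8 + 5 + 10 + 6 + 11 + 3 + 7 + 5 + 8 + 13 + 14 + 9) / 18 = 144 / 18 = 8.0000
UCL = c̄ + 3√c̄ = 8.0000 + 3 × √8.0000 = 8.0000 + 3 × 2.8284 = 16.4853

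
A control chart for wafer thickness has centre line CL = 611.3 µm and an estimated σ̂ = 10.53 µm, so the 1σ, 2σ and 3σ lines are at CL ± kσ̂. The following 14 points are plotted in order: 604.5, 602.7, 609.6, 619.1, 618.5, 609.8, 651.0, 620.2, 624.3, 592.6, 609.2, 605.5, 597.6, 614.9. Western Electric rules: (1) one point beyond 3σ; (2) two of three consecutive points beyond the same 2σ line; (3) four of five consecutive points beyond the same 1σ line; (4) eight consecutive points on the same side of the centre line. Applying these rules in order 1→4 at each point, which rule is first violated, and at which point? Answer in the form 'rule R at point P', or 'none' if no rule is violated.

Zone of each point (C = within 1σ̂, B = 1σ̂–2σ̂, A = 2σ̂–3σ̂, * = beyond 3σ̂; sign = side of CL): 1:-C, 2:-C, 3:-C, 4:+C, 5:+C, 6:-C, 7:+*, 8:+C, 9:+B, 10:-B, 11:-C, 12:-C, 13:-B, 14:+C
Rule 1 (one point beyond the 3σ limits) is satisfied at point 7.

rule 1 at point 7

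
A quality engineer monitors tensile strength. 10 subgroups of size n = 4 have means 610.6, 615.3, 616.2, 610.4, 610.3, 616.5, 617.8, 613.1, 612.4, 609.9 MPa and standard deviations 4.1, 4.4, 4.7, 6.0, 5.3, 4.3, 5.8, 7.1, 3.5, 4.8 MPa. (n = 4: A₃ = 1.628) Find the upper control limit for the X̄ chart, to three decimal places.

X̄̄ = (610.6 + 615.3 + 616.2 + 610.4 + 610.3 + 616.5 + 617.8 + 613.1 + 612.4 + 609.9) / 10 = 613.2500
s̄ = (4.1 + 4.4 + 4.7 + 6.0 + 5.3 + 4.3 + 5.8 + 7.1 + 3.5 + 4.8) / 10 = 5.0000
UCL = X̄̄ + A₃·s̄ = 613.2500 + 1.628 × 5.0000 = 621.3900

621.390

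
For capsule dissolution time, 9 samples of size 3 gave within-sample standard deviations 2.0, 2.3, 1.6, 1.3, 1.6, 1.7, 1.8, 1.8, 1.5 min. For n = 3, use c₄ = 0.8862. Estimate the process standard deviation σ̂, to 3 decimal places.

s̄ = (2.0 + 2.3 + 1.6 + 1.3 + 1.6 + 1.7 + 1.8 + 1.8 + 1.5) / 9 = 1.7333
σ̂ = s̄ / c₄ = 1.7333 / 0.8862 = 1.9559

1.956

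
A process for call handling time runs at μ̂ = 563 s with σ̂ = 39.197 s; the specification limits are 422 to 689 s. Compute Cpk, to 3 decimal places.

Cpu = (USL − μ̂) / (3σ̂) = (689 − 563) / (3 × 39.197) = 1.0715; Cpl = (μ̂ − LSL) / (3σ̂) = (563 − 422) / (3 × 39.197) = 1.1991; Cpk = min(Cpu, Cpl) = 1.0715

1.072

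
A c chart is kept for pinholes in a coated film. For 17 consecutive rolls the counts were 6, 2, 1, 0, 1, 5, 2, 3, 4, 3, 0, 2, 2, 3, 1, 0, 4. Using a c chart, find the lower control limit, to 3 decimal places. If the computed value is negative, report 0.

c̄ = (6 + 2 + 1 + 0 + 1 + 5 + 2 + 3 + 4 + 3 + 0 + 2 + 2 + 3 + 1 + 0 + 4) / 17 = 39 / 17 = 2.2941
LCL = c̄ − 3√c̄ = 2.2941 − 3 × 1.5146 = -2.2498 → 0 (cannot be negative)

0.000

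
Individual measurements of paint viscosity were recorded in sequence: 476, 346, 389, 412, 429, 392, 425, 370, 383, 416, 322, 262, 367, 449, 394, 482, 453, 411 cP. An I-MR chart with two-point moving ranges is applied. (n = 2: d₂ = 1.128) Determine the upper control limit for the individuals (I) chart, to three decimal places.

545.680

X̄ = (476 + 346 + 389 + 412 + 429 + 392 + 425 + 370 + 383 + 416 + 322 + 262 + 367 + 449 + 394 + 482 + 453 + 411) / 18 = 398.7778
Moving ranges: 130, 43, 23, 17, 37, 33, 55, 13, 33, 94, 60, 105, 82, 55, 88, 29, 42; M̄R̄ = 939.0000 / 17 = 55.2353
UCL = X̄ + 3·M̄R̄/d₂ = 398.7778 + 3 × 55.2353 / 1.128 = 545.6802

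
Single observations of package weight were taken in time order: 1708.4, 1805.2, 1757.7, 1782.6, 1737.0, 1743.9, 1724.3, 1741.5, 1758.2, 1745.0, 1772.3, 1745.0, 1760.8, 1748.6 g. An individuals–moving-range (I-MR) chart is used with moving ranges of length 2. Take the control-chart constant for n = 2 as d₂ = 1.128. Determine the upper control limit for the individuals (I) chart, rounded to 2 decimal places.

X̄ = (1708.4 + 1805.2 + 1757.7 + 1782.6 + 1737.0 + 1743.9 + 1724.3 + 1741.5 + 1758.2 + 1745.0 + 1772.3 + 1745.0 + 1760.8 + 1748.6) / 14 = 1752.1786
Moving ranges: 96.8, 47.5, 24.9, 45.6, 6.9, 19.6, 17.2, 16.7, 13.2, 27.3, 27.3, 15.8, 12.2; M̄R̄ = 371.0000 / 13 = 28.5385
UCL = X̄ + 3·M̄R̄/d₂ = 1752.1786 + 3 × 28.5385 / 1.128 = 1828.0787

1828.08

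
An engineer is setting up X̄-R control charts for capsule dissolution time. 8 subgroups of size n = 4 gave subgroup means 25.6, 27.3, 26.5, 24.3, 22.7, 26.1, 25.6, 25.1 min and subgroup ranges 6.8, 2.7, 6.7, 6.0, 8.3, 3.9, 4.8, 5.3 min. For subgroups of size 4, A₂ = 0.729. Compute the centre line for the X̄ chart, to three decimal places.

25.400

X̄̄ = (25.6 + 27.3 + 26.5 + 24.3 + 22.7 + 26.1 + 25.6 + 25.1) / 8 = 203.2000 / 8 = 25.4000
CL = X̄̄ = 25.4000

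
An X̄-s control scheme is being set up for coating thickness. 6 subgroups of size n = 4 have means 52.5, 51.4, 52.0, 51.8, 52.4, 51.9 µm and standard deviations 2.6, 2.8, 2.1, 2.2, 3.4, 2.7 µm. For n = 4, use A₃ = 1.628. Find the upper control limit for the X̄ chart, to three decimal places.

X̄̄ = (52.5 + 51.4 + 52.0 + 51.8 + 52.4 + 51.9) / 6 = 52.0000
s̄ = (2.6 + 2.8 + 2.1 + 2.2 + 3.4 + 2.7) / 6 = 2.6333
UCL = X̄̄ + A₃·s̄ = 52.0000 + 1.628 × 2.6333 = 56.2871

56.287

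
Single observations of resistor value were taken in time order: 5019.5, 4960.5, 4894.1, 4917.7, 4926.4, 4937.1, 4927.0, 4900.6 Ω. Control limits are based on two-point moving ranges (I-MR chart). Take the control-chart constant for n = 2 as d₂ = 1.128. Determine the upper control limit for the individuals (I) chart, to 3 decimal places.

5013.212

X̄ = (5019.5 + 4960.5 + 4894.1 + 4917.7 + 4926.4 + 4937.1 + 4927.0 + 4900.6) / 8 = 4935.3625
Moving ranges: 59.0, 66.4, 23.6, 8.7, 10.7, 10.1, 26.4; M̄R̄ = 204.9000 / 7 = 29.2714
UCL = X̄ + 3·M̄R̄/d₂ = 4935.3625 + 3 × 29.2714 / 1.128 = 5013.2120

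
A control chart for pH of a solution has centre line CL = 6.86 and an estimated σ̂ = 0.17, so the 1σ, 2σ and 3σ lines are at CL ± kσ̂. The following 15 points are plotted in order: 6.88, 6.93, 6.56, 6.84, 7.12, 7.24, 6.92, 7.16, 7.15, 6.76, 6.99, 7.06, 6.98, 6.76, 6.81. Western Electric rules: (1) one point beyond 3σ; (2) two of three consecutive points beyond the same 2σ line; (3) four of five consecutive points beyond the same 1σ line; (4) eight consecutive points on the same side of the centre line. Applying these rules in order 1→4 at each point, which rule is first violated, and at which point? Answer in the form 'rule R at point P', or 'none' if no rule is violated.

rule 3 at point 9

Zone of each point (C = within 1σ̂, B = 1σ̂–2σ̂, A = 2σ̂–3σ̂, * = beyond 3σ̂; sign = side of CL): 1:+C, 2:+C, 3:-B, 4:-C, 5:+B, 6:+A, 7:+C, 8:+B, 9:+B, 10:-C, 11:+C, 12:+B, 13:+C, 14:-C, 15:-C
Rule 3 (four of five consecutive points beyond the same 1σ limit) is satisfied at point 9.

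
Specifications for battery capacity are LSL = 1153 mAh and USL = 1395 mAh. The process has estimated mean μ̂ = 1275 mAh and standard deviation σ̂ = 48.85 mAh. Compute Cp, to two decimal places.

Cp = (USL − LSL) / (6σ̂) = (1395 − 1153) / (6 × 48.85) = 242.0000 / 293.1000 = 0.8257

0.83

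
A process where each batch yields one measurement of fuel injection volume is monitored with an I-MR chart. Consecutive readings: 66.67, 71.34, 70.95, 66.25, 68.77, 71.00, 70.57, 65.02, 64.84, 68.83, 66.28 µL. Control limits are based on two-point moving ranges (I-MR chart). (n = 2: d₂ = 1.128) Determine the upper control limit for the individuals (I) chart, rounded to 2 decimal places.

X̄ = (66.67 + 71.34 + 70.95 + 66.25 + 68.77 + 71.00 + 70.57 + 65.02 + 64.84 + 68.83 + 66.28) / 11 = 68.2291
Moving ranges: 4.67, 0.39, 4.70, 2.52, 2.23, 0.43, 5.55, 0.18, 3.99, 2.55; M̄R̄ = 27.2100 / 10 = 2.7210
UCL = X̄ + 3·M̄R̄/d₂ = 68.2291 + 3 × 2.7210 / 1.128 = 75.4658

75.47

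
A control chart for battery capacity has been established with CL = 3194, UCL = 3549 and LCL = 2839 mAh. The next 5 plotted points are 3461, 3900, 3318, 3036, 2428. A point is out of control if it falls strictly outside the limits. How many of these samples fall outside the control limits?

Compare each point to [2839, 3549]: sample 2 = 3900 > UCL; sample 5 = 2428 < LCL.

2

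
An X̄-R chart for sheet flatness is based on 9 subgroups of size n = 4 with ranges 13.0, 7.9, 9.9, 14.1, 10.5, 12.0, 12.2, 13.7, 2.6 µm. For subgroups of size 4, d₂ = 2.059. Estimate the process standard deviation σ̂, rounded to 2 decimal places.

5.18

R̄ = (13.0 + 7.9 + 9.9 + 14.1 + 10.5 + 12.0 + 12.2 + 13.7 + 2.6) / 9 = 10.6556
σ̂ = R̄ / d₂ = 10.6556 / 2.059 = 5.1751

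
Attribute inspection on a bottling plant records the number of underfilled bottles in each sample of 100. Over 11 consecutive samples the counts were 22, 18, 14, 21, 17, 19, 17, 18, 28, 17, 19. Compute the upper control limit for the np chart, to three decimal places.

p̄ = Σdᵢ / (k·n) = 210 / (11 × 100) = 0.19091
UCL = np̄ + 3·√(np̄(1−p̄)) = 19.0909 + 3 × √(19.0909×0.80909) = 19.0909 + 3 × 3.9302 = 30.8814

30.881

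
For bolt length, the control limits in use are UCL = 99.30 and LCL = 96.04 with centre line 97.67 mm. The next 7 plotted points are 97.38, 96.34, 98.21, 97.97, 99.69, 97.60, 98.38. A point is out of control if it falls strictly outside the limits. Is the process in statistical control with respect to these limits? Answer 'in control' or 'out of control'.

Compare each point to [96.04, 99.30]: sample 5 = 99.69 > UCL.

out of control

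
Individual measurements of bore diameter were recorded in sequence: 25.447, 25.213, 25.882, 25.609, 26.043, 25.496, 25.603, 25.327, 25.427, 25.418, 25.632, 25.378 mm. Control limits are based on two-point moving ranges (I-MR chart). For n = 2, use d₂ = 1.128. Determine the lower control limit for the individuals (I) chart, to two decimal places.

24.79

X̄ = (25.447 + 25.213 + 25.882 + 25.609 + 26.043 + 25.496 + 25.603 + 25.327 + 25.427 + 25.418 + 25.632 + 25.378) / 12 = 25.5396
Moving ranges: 0.234, 0.669, 0.273, 0.434, 0.547, 0.107, 0.276, 0.100, 0.009, 0.214, 0.254; M̄R̄ = 3.1170 / 11 = 0.2834
LCL = X̄ − 3·M̄R̄/d₂ = 25.5396 − 3 × 0.2834 / 1.128 = 24.7860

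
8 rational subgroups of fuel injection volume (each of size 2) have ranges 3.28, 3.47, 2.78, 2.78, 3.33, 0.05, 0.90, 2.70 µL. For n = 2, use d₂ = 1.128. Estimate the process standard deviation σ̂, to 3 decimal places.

2.138

R̄ = (3.28 + 3.47 + 2.78 + 2.78 + 3.33 + 0.05 + 0.90 + 2.70) / 8 = 2.4112
σ̂ = R̄ / d₂ = 2.4112 / 1.128 = 2.1376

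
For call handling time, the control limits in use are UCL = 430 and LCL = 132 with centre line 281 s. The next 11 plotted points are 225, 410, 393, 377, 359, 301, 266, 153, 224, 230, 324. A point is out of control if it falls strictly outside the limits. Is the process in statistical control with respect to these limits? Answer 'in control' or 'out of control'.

All 11 points lie within [132, 430].

in control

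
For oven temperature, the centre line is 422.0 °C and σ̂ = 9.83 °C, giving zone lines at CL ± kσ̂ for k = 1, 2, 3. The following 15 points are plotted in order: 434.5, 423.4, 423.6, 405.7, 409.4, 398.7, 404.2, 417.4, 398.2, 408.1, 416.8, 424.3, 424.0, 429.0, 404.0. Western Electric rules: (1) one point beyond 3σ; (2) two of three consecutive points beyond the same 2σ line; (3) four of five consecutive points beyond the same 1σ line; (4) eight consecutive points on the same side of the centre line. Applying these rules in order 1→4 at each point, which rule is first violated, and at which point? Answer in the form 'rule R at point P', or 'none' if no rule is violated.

Zone of each point (C = within 1σ̂, B = 1σ̂–2σ̂, A = 2σ̂–3σ̂, * = beyond 3σ̂; sign = side of CL): 1:+B, 2:+C, 3:+C, 4:-B, 5:-B, 6:-A, 7:-B, 8:-C, 9:-A, 10:-B, 11:-C, 12:+C, 13:+C, 14:+C, 15:-B
Rule 3 (four of five consecutive points beyond the same 1σ limit) is satisfied at point 7.

rule 3 at point 7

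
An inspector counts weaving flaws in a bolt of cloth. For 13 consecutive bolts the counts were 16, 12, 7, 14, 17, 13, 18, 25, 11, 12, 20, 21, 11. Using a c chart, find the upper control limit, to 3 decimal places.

26.832

c̄ = (16 + 12 + 7 + 14 + 17 + 13 + 18 + 25 + 11 + 12 + 20 + 21 + 11) / 13 = 197 / 13 = 15.1538
UCL = c̄ + 3√c̄ = 15.1538 + 3 × √15.1538 = 15.1538 + 3 × 3.8928 = 26.8322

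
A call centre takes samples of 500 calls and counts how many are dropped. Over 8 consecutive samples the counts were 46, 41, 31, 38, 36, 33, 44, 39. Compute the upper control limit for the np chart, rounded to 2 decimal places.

p̄ = Σdᵢ / (k·n) = 308 / (8 × 500) = 0.07700
UCL = np̄ + 3·√(np̄(1−p̄)) = 38.5000 + 3 × √(38.5000×0.92300) = 38.5000 + 3 × 5.9612 = 56.3835

56.38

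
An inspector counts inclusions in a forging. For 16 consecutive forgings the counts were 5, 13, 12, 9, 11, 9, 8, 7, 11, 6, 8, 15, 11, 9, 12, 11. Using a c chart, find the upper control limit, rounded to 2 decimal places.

19.21

c̄ = (5 + 13 + 12 + 9 + 11 + 9 + 8 + 7 + 11 + 6 + 8 + 15 + 11 + 9 + 12 + 11) / 16 = 157 / 16 = 9.8125
UCL = c̄ + 3√c̄ = 9.8125 + 3 × √9.8125 = 9.8125 + 3 × 3.1325 = 19.2100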